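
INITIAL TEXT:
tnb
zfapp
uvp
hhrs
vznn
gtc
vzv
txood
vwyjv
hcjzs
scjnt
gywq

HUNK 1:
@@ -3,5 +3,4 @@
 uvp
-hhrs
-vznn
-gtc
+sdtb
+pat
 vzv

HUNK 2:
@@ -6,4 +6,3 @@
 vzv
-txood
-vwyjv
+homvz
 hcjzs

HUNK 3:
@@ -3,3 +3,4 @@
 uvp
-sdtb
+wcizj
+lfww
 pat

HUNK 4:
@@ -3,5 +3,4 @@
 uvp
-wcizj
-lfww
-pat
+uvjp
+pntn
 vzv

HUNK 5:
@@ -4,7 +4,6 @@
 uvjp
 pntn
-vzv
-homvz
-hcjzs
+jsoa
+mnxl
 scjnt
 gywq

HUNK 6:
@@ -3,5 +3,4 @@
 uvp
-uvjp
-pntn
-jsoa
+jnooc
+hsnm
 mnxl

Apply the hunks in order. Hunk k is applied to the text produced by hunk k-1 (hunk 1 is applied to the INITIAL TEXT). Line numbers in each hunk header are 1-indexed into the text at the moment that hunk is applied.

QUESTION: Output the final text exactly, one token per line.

Hunk 1: at line 3 remove [hhrs,vznn,gtc] add [sdtb,pat] -> 11 lines: tnb zfapp uvp sdtb pat vzv txood vwyjv hcjzs scjnt gywq
Hunk 2: at line 6 remove [txood,vwyjv] add [homvz] -> 10 lines: tnb zfapp uvp sdtb pat vzv homvz hcjzs scjnt gywq
Hunk 3: at line 3 remove [sdtb] add [wcizj,lfww] -> 11 lines: tnb zfapp uvp wcizj lfww pat vzv homvz hcjzs scjnt gywq
Hunk 4: at line 3 remove [wcizj,lfww,pat] add [uvjp,pntn] -> 10 lines: tnb zfapp uvp uvjp pntn vzv homvz hcjzs scjnt gywq
Hunk 5: at line 4 remove [vzv,homvz,hcjzs] add [jsoa,mnxl] -> 9 lines: tnb zfapp uvp uvjp pntn jsoa mnxl scjnt gywq
Hunk 6: at line 3 remove [uvjp,pntn,jsoa] add [jnooc,hsnm] -> 8 lines: tnb zfapp uvp jnooc hsnm mnxl scjnt gywq

Answer: tnb
zfapp
uvp
jnooc
hsnm
mnxl
scjnt
gywq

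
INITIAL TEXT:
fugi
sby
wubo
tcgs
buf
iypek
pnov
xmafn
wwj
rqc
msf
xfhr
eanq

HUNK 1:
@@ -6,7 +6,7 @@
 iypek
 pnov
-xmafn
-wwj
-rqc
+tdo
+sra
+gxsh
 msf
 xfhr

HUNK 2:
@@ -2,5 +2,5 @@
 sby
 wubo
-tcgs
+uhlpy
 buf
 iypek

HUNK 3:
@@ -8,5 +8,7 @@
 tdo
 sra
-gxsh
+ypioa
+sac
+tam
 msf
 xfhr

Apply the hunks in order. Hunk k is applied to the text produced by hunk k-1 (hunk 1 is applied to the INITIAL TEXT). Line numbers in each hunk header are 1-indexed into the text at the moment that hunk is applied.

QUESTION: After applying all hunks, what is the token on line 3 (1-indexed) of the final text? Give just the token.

Hunk 1: at line 6 remove [xmafn,wwj,rqc] add [tdo,sra,gxsh] -> 13 lines: fugi sby wubo tcgs buf iypek pnov tdo sra gxsh msf xfhr eanq
Hunk 2: at line 2 remove [tcgs] add [uhlpy] -> 13 lines: fugi sby wubo uhlpy buf iypek pnov tdo sra gxsh msf xfhr eanq
Hunk 3: at line 8 remove [gxsh] add [ypioa,sac,tam] -> 15 lines: fugi sby wubo uhlpy buf iypek pnov tdo sra ypioa sac tam msf xfhr eanq
Final line 3: wubo

Answer: wubo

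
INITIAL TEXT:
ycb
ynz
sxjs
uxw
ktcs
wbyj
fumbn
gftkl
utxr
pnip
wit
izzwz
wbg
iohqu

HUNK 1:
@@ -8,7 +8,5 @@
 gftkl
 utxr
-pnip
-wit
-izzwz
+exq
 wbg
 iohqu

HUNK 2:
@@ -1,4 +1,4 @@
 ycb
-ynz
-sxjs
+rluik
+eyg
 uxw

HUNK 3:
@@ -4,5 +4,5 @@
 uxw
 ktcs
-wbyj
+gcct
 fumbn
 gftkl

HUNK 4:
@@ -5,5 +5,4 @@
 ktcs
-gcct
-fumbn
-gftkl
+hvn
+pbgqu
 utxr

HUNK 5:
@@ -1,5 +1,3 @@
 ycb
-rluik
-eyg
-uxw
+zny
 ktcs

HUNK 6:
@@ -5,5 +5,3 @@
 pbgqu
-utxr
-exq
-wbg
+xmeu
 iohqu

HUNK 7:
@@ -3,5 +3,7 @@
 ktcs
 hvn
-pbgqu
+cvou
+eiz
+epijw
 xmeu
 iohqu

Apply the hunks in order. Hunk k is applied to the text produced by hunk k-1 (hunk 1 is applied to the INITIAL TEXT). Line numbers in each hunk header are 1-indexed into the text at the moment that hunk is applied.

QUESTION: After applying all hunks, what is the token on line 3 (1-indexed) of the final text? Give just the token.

Answer: ktcs

Derivation:
Hunk 1: at line 8 remove [pnip,wit,izzwz] add [exq] -> 12 lines: ycb ynz sxjs uxw ktcs wbyj fumbn gftkl utxr exq wbg iohqu
Hunk 2: at line 1 remove [ynz,sxjs] add [rluik,eyg] -> 12 lines: ycb rluik eyg uxw ktcs wbyj fumbn gftkl utxr exq wbg iohqu
Hunk 3: at line 4 remove [wbyj] add [gcct] -> 12 lines: ycb rluik eyg uxw ktcs gcct fumbn gftkl utxr exq wbg iohqu
Hunk 4: at line 5 remove [gcct,fumbn,gftkl] add [hvn,pbgqu] -> 11 lines: ycb rluik eyg uxw ktcs hvn pbgqu utxr exq wbg iohqu
Hunk 5: at line 1 remove [rluik,eyg,uxw] add [zny] -> 9 lines: ycb zny ktcs hvn pbgqu utxr exq wbg iohqu
Hunk 6: at line 5 remove [utxr,exq,wbg] add [xmeu] -> 7 lines: ycb zny ktcs hvn pbgqu xmeu iohqu
Hunk 7: at line 3 remove [pbgqu] add [cvou,eiz,epijw] -> 9 lines: ycb zny ktcs hvn cvou eiz epijw xmeu iohqu
Final line 3: ktcs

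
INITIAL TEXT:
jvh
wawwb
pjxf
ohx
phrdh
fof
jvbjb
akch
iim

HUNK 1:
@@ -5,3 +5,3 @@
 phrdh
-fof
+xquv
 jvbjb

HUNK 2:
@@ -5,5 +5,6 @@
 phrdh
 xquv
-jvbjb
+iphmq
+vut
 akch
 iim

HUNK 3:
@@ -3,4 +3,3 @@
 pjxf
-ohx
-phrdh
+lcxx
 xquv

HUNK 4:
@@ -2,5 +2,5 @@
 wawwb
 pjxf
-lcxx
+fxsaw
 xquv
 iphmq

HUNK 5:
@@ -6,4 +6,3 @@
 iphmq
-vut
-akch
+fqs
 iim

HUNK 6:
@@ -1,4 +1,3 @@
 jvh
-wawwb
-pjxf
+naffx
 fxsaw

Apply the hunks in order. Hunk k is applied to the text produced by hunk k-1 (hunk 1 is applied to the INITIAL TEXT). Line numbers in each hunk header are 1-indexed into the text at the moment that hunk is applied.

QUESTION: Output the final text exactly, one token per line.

Answer: jvh
naffx
fxsaw
xquv
iphmq
fqs
iim

Derivation:
Hunk 1: at line 5 remove [fof] add [xquv] -> 9 lines: jvh wawwb pjxf ohx phrdh xquv jvbjb akch iim
Hunk 2: at line 5 remove [jvbjb] add [iphmq,vut] -> 10 lines: jvh wawwb pjxf ohx phrdh xquv iphmq vut akch iim
Hunk 3: at line 3 remove [ohx,phrdh] add [lcxx] -> 9 lines: jvh wawwb pjxf lcxx xquv iphmq vut akch iim
Hunk 4: at line 2 remove [lcxx] add [fxsaw] -> 9 lines: jvh wawwb pjxf fxsaw xquv iphmq vut akch iim
Hunk 5: at line 6 remove [vut,akch] add [fqs] -> 8 lines: jvh wawwb pjxf fxsaw xquv iphmq fqs iim
Hunk 6: at line 1 remove [wawwb,pjxf] add [naffx] -> 7 lines: jvh naffx fxsaw xquv iphmq fqs iim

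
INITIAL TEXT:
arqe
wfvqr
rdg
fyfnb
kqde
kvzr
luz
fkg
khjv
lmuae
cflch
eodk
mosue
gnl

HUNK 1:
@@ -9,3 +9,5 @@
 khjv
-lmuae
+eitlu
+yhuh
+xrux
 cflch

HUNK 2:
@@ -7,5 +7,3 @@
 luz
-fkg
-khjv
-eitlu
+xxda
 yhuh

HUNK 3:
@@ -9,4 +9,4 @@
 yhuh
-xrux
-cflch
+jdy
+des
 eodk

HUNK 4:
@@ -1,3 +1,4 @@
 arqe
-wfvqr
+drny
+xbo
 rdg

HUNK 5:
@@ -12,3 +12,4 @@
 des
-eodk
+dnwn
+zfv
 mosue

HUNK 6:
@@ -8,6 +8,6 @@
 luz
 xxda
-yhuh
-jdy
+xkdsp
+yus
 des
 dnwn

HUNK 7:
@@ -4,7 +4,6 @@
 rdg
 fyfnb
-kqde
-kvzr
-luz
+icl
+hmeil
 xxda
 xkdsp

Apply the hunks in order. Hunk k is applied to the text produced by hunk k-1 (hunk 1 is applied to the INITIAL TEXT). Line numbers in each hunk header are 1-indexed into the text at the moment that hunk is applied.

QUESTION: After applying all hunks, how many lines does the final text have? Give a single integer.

Answer: 15

Derivation:
Hunk 1: at line 9 remove [lmuae] add [eitlu,yhuh,xrux] -> 16 lines: arqe wfvqr rdg fyfnb kqde kvzr luz fkg khjv eitlu yhuh xrux cflch eodk mosue gnl
Hunk 2: at line 7 remove [fkg,khjv,eitlu] add [xxda] -> 14 lines: arqe wfvqr rdg fyfnb kqde kvzr luz xxda yhuh xrux cflch eodk mosue gnl
Hunk 3: at line 9 remove [xrux,cflch] add [jdy,des] -> 14 lines: arqe wfvqr rdg fyfnb kqde kvzr luz xxda yhuh jdy des eodk mosue gnl
Hunk 4: at line 1 remove [wfvqr] add [drny,xbo] -> 15 lines: arqe drny xbo rdg fyfnb kqde kvzr luz xxda yhuh jdy des eodk mosue gnl
Hunk 5: at line 12 remove [eodk] add [dnwn,zfv] -> 16 lines: arqe drny xbo rdg fyfnb kqde kvzr luz xxda yhuh jdy des dnwn zfv mosue gnl
Hunk 6: at line 8 remove [yhuh,jdy] add [xkdsp,yus] -> 16 lines: arqe drny xbo rdg fyfnb kqde kvzr luz xxda xkdsp yus des dnwn zfv mosue gnl
Hunk 7: at line 4 remove [kqde,kvzr,luz] add [icl,hmeil] -> 15 lines: arqe drny xbo rdg fyfnb icl hmeil xxda xkdsp yus des dnwn zfv mosue gnl
Final line count: 15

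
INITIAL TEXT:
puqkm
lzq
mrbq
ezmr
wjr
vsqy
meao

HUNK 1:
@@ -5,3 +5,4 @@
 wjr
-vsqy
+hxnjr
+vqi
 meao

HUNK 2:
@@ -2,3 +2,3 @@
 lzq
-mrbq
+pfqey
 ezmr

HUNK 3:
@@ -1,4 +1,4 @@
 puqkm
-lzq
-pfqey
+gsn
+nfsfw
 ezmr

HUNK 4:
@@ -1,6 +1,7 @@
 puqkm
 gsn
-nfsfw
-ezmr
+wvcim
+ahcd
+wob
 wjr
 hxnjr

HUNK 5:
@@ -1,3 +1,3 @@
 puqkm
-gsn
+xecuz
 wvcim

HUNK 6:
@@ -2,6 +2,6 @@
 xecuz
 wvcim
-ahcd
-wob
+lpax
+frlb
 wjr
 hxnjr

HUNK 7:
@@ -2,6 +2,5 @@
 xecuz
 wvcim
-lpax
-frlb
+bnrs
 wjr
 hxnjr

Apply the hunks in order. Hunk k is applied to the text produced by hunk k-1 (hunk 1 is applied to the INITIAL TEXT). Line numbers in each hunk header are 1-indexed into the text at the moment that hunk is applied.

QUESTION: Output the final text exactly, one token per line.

Hunk 1: at line 5 remove [vsqy] add [hxnjr,vqi] -> 8 lines: puqkm lzq mrbq ezmr wjr hxnjr vqi meao
Hunk 2: at line 2 remove [mrbq] add [pfqey] -> 8 lines: puqkm lzq pfqey ezmr wjr hxnjr vqi meao
Hunk 3: at line 1 remove [lzq,pfqey] add [gsn,nfsfw] -> 8 lines: puqkm gsn nfsfw ezmr wjr hxnjr vqi meao
Hunk 4: at line 1 remove [nfsfw,ezmr] add [wvcim,ahcd,wob] -> 9 lines: puqkm gsn wvcim ahcd wob wjr hxnjr vqi meao
Hunk 5: at line 1 remove [gsn] add [xecuz] -> 9 lines: puqkm xecuz wvcim ahcd wob wjr hxnjr vqi meao
Hunk 6: at line 2 remove [ahcd,wob] add [lpax,frlb] -> 9 lines: puqkm xecuz wvcim lpax frlb wjr hxnjr vqi meao
Hunk 7: at line 2 remove [lpax,frlb] add [bnrs] -> 8 lines: puqkm xecuz wvcim bnrs wjr hxnjr vqi meao

Answer: puqkm
xecuz
wvcim
bnrs
wjr
hxnjr
vqi
meao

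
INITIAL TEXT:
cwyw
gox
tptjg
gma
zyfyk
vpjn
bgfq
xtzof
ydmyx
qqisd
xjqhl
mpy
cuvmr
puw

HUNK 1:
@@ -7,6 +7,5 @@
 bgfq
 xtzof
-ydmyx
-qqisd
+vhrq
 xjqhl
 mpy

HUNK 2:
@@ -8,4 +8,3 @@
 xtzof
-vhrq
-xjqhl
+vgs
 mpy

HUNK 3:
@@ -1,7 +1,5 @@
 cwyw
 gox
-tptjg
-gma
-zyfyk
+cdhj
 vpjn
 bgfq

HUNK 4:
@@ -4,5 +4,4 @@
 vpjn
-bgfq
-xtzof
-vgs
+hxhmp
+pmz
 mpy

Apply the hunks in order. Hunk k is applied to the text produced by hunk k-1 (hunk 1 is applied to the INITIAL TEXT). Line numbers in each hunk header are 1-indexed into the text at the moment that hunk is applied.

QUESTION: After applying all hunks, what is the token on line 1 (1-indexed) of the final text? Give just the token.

Hunk 1: at line 7 remove [ydmyx,qqisd] add [vhrq] -> 13 lines: cwyw gox tptjg gma zyfyk vpjn bgfq xtzof vhrq xjqhl mpy cuvmr puw
Hunk 2: at line 8 remove [vhrq,xjqhl] add [vgs] -> 12 lines: cwyw gox tptjg gma zyfyk vpjn bgfq xtzof vgs mpy cuvmr puw
Hunk 3: at line 1 remove [tptjg,gma,zyfyk] add [cdhj] -> 10 lines: cwyw gox cdhj vpjn bgfq xtzof vgs mpy cuvmr puw
Hunk 4: at line 4 remove [bgfq,xtzof,vgs] add [hxhmp,pmz] -> 9 lines: cwyw gox cdhj vpjn hxhmp pmz mpy cuvmr puw
Final line 1: cwyw

Answer: cwyw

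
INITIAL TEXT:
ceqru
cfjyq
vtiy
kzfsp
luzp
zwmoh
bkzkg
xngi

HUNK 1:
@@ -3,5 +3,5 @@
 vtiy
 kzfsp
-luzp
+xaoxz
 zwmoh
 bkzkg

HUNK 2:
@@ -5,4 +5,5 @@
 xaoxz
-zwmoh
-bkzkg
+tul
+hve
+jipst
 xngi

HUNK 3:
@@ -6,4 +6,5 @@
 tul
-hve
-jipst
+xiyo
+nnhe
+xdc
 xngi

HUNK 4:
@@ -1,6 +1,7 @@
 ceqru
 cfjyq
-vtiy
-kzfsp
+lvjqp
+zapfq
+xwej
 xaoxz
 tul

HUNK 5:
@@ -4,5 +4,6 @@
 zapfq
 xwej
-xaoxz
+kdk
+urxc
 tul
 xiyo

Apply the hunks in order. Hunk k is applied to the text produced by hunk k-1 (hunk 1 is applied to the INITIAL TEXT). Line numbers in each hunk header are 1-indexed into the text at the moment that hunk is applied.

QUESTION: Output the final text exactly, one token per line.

Answer: ceqru
cfjyq
lvjqp
zapfq
xwej
kdk
urxc
tul
xiyo
nnhe
xdc
xngi

Derivation:
Hunk 1: at line 3 remove [luzp] add [xaoxz] -> 8 lines: ceqru cfjyq vtiy kzfsp xaoxz zwmoh bkzkg xngi
Hunk 2: at line 5 remove [zwmoh,bkzkg] add [tul,hve,jipst] -> 9 lines: ceqru cfjyq vtiy kzfsp xaoxz tul hve jipst xngi
Hunk 3: at line 6 remove [hve,jipst] add [xiyo,nnhe,xdc] -> 10 lines: ceqru cfjyq vtiy kzfsp xaoxz tul xiyo nnhe xdc xngi
Hunk 4: at line 1 remove [vtiy,kzfsp] add [lvjqp,zapfq,xwej] -> 11 lines: ceqru cfjyq lvjqp zapfq xwej xaoxz tul xiyo nnhe xdc xngi
Hunk 5: at line 4 remove [xaoxz] add [kdk,urxc] -> 12 lines: ceqru cfjyq lvjqp zapfq xwej kdk urxc tul xiyo nnhe xdc xngi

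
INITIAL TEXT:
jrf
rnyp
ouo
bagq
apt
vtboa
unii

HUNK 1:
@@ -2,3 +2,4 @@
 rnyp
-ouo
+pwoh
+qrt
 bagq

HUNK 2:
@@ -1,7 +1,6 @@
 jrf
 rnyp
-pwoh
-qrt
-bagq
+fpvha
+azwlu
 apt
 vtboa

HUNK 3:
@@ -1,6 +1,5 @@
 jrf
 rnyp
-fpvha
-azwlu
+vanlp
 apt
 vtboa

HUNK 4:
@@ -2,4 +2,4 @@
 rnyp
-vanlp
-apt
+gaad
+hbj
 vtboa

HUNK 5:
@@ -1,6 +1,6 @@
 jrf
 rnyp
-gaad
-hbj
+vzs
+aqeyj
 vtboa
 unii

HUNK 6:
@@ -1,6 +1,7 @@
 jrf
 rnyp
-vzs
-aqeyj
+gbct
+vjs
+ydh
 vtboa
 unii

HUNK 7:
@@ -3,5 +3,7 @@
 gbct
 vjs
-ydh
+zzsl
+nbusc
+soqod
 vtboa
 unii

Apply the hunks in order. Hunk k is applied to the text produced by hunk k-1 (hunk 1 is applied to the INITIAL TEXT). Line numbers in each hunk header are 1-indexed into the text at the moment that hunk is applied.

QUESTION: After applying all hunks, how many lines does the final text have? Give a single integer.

Hunk 1: at line 2 remove [ouo] add [pwoh,qrt] -> 8 lines: jrf rnyp pwoh qrt bagq apt vtboa unii
Hunk 2: at line 1 remove [pwoh,qrt,bagq] add [fpvha,azwlu] -> 7 lines: jrf rnyp fpvha azwlu apt vtboa unii
Hunk 3: at line 1 remove [fpvha,azwlu] add [vanlp] -> 6 lines: jrf rnyp vanlp apt vtboa unii
Hunk 4: at line 2 remove [vanlp,apt] add [gaad,hbj] -> 6 lines: jrf rnyp gaad hbj vtboa unii
Hunk 5: at line 1 remove [gaad,hbj] add [vzs,aqeyj] -> 6 lines: jrf rnyp vzs aqeyj vtboa unii
Hunk 6: at line 1 remove [vzs,aqeyj] add [gbct,vjs,ydh] -> 7 lines: jrf rnyp gbct vjs ydh vtboa unii
Hunk 7: at line 3 remove [ydh] add [zzsl,nbusc,soqod] -> 9 lines: jrf rnyp gbct vjs zzsl nbusc soqod vtboa unii
Final line count: 9

Answer: 9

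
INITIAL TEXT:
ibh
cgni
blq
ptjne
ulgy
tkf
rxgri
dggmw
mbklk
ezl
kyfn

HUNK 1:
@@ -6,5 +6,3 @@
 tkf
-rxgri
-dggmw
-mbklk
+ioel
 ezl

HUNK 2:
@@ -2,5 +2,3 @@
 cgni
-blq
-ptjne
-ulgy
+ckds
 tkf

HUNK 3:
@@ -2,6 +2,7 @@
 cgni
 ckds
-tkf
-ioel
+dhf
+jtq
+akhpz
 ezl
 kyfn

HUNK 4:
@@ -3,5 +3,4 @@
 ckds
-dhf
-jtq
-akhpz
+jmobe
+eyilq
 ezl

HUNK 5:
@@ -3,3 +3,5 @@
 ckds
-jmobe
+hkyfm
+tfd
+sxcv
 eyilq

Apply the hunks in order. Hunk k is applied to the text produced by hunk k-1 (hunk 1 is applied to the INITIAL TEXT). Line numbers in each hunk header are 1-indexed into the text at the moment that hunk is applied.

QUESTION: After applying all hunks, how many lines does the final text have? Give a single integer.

Answer: 9

Derivation:
Hunk 1: at line 6 remove [rxgri,dggmw,mbklk] add [ioel] -> 9 lines: ibh cgni blq ptjne ulgy tkf ioel ezl kyfn
Hunk 2: at line 2 remove [blq,ptjne,ulgy] add [ckds] -> 7 lines: ibh cgni ckds tkf ioel ezl kyfn
Hunk 3: at line 2 remove [tkf,ioel] add [dhf,jtq,akhpz] -> 8 lines: ibh cgni ckds dhf jtq akhpz ezl kyfn
Hunk 4: at line 3 remove [dhf,jtq,akhpz] add [jmobe,eyilq] -> 7 lines: ibh cgni ckds jmobe eyilq ezl kyfn
Hunk 5: at line 3 remove [jmobe] add [hkyfm,tfd,sxcv] -> 9 lines: ibh cgni ckds hkyfm tfd sxcv eyilq ezl kyfn
Final line count: 9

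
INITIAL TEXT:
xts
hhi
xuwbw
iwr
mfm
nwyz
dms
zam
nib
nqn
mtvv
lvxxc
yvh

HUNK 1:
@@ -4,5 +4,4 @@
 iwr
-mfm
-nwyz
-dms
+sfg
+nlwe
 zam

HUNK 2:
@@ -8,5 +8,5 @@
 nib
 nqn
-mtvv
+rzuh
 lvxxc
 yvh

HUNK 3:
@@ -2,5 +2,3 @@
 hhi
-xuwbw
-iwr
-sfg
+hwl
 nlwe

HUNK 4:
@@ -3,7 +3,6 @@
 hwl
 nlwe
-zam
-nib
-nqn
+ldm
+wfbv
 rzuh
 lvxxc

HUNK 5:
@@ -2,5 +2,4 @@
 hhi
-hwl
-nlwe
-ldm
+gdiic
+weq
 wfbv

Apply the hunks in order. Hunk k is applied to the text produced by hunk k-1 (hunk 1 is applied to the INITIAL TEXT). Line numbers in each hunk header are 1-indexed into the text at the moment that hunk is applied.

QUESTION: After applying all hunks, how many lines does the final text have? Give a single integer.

Answer: 8

Derivation:
Hunk 1: at line 4 remove [mfm,nwyz,dms] add [sfg,nlwe] -> 12 lines: xts hhi xuwbw iwr sfg nlwe zam nib nqn mtvv lvxxc yvh
Hunk 2: at line 8 remove [mtvv] add [rzuh] -> 12 lines: xts hhi xuwbw iwr sfg nlwe zam nib nqn rzuh lvxxc yvh
Hunk 3: at line 2 remove [xuwbw,iwr,sfg] add [hwl] -> 10 lines: xts hhi hwl nlwe zam nib nqn rzuh lvxxc yvh
Hunk 4: at line 3 remove [zam,nib,nqn] add [ldm,wfbv] -> 9 lines: xts hhi hwl nlwe ldm wfbv rzuh lvxxc yvh
Hunk 5: at line 2 remove [hwl,nlwe,ldm] add [gdiic,weq] -> 8 lines: xts hhi gdiic weq wfbv rzuh lvxxc yvh
Final line count: 8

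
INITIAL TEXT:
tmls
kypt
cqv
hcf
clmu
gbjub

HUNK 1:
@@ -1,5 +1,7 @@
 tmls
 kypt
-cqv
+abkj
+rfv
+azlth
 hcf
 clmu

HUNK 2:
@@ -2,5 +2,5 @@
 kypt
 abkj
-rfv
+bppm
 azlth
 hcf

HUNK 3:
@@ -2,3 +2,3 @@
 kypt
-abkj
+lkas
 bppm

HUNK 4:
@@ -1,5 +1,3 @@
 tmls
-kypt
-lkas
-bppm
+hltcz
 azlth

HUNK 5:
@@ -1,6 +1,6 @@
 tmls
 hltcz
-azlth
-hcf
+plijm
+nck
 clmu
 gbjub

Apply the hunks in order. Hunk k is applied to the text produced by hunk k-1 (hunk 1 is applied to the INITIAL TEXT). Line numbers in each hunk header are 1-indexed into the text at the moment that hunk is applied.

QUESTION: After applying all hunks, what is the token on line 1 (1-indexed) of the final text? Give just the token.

Answer: tmls

Derivation:
Hunk 1: at line 1 remove [cqv] add [abkj,rfv,azlth] -> 8 lines: tmls kypt abkj rfv azlth hcf clmu gbjub
Hunk 2: at line 2 remove [rfv] add [bppm] -> 8 lines: tmls kypt abkj bppm azlth hcf clmu gbjub
Hunk 3: at line 2 remove [abkj] add [lkas] -> 8 lines: tmls kypt lkas bppm azlth hcf clmu gbjub
Hunk 4: at line 1 remove [kypt,lkas,bppm] add [hltcz] -> 6 lines: tmls hltcz azlth hcf clmu gbjub
Hunk 5: at line 1 remove [azlth,hcf] add [plijm,nck] -> 6 lines: tmls hltcz plijm nck clmu gbjub
Final line 1: tmls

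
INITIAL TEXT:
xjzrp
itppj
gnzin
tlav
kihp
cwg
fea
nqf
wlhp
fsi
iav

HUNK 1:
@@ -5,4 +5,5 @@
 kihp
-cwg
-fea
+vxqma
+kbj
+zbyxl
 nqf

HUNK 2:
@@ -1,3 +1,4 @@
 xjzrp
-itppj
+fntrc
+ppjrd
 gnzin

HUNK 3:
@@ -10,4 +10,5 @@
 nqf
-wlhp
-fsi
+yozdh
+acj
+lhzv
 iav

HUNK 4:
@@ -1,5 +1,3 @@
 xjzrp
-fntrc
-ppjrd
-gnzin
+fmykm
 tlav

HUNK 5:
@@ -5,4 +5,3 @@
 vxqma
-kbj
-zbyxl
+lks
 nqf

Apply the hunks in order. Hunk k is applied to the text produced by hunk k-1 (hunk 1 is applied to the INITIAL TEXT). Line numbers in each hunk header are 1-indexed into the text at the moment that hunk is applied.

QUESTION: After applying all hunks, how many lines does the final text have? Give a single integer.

Answer: 11

Derivation:
Hunk 1: at line 5 remove [cwg,fea] add [vxqma,kbj,zbyxl] -> 12 lines: xjzrp itppj gnzin tlav kihp vxqma kbj zbyxl nqf wlhp fsi iav
Hunk 2: at line 1 remove [itppj] add [fntrc,ppjrd] -> 13 lines: xjzrp fntrc ppjrd gnzin tlav kihp vxqma kbj zbyxl nqf wlhp fsi iav
Hunk 3: at line 10 remove [wlhp,fsi] add [yozdh,acj,lhzv] -> 14 lines: xjzrp fntrc ppjrd gnzin tlav kihp vxqma kbj zbyxl nqf yozdh acj lhzv iav
Hunk 4: at line 1 remove [fntrc,ppjrd,gnzin] add [fmykm] -> 12 lines: xjzrp fmykm tlav kihp vxqma kbj zbyxl nqf yozdh acj lhzv iav
Hunk 5: at line 5 remove [kbj,zbyxl] add [lks] -> 11 lines: xjzrp fmykm tlav kihp vxqma lks nqf yozdh acj lhzv iav
Final line count: 11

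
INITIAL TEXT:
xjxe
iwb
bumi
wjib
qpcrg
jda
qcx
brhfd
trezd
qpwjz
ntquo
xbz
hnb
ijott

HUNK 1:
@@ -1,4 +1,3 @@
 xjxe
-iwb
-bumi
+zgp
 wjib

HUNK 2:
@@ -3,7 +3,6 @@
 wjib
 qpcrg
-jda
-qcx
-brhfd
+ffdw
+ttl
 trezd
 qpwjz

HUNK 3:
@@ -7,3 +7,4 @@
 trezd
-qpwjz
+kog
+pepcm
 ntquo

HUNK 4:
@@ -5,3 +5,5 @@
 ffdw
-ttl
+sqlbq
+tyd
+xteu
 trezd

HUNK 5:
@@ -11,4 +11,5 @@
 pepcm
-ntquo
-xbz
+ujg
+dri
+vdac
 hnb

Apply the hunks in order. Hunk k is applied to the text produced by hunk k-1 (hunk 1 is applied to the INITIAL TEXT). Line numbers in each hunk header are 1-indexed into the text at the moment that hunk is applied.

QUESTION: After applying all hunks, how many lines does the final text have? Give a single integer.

Answer: 16

Derivation:
Hunk 1: at line 1 remove [iwb,bumi] add [zgp] -> 13 lines: xjxe zgp wjib qpcrg jda qcx brhfd trezd qpwjz ntquo xbz hnb ijott
Hunk 2: at line 3 remove [jda,qcx,brhfd] add [ffdw,ttl] -> 12 lines: xjxe zgp wjib qpcrg ffdw ttl trezd qpwjz ntquo xbz hnb ijott
Hunk 3: at line 7 remove [qpwjz] add [kog,pepcm] -> 13 lines: xjxe zgp wjib qpcrg ffdw ttl trezd kog pepcm ntquo xbz hnb ijott
Hunk 4: at line 5 remove [ttl] add [sqlbq,tyd,xteu] -> 15 lines: xjxe zgp wjib qpcrg ffdw sqlbq tyd xteu trezd kog pepcm ntquo xbz hnb ijott
Hunk 5: at line 11 remove [ntquo,xbz] add [ujg,dri,vdac] -> 16 lines: xjxe zgp wjib qpcrg ffdw sqlbq tyd xteu trezd kog pepcm ujg dri vdac hnb ijott
Final line count: 16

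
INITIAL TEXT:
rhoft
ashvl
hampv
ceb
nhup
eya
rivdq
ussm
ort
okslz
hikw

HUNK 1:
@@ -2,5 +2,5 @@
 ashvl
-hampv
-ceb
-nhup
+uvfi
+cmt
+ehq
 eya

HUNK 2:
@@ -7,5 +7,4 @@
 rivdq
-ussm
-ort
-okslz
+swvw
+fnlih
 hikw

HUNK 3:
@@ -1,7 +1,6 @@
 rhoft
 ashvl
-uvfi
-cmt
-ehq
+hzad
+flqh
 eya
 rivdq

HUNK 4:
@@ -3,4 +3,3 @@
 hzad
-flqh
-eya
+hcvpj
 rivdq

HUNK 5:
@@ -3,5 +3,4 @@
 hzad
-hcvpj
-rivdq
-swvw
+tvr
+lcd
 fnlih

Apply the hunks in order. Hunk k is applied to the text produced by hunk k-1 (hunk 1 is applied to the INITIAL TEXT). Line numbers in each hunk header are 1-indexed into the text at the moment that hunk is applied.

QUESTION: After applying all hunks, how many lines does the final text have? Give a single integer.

Answer: 7

Derivation:
Hunk 1: at line 2 remove [hampv,ceb,nhup] add [uvfi,cmt,ehq] -> 11 lines: rhoft ashvl uvfi cmt ehq eya rivdq ussm ort okslz hikw
Hunk 2: at line 7 remove [ussm,ort,okslz] add [swvw,fnlih] -> 10 lines: rhoft ashvl uvfi cmt ehq eya rivdq swvw fnlih hikw
Hunk 3: at line 1 remove [uvfi,cmt,ehq] add [hzad,flqh] -> 9 lines: rhoft ashvl hzad flqh eya rivdq swvw fnlih hikw
Hunk 4: at line 3 remove [flqh,eya] add [hcvpj] -> 8 lines: rhoft ashvl hzad hcvpj rivdq swvw fnlih hikw
Hunk 5: at line 3 remove [hcvpj,rivdq,swvw] add [tvr,lcd] -> 7 lines: rhoft ashvl hzad tvr lcd fnlih hikw
Final line count: 7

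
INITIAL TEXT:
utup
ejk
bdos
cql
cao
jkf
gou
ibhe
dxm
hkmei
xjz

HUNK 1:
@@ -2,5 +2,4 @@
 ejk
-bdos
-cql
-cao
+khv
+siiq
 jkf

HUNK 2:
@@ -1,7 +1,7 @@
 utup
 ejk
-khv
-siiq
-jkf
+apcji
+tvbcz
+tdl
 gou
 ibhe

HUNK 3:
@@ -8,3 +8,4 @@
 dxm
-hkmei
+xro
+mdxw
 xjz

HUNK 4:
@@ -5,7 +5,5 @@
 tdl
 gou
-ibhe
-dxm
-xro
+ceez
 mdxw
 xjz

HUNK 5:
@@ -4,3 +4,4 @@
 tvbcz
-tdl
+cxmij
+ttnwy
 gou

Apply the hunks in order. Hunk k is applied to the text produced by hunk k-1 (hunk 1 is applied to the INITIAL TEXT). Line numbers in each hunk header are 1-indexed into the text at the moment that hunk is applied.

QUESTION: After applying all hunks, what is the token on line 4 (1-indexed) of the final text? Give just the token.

Answer: tvbcz

Derivation:
Hunk 1: at line 2 remove [bdos,cql,cao] add [khv,siiq] -> 10 lines: utup ejk khv siiq jkf gou ibhe dxm hkmei xjz
Hunk 2: at line 1 remove [khv,siiq,jkf] add [apcji,tvbcz,tdl] -> 10 lines: utup ejk apcji tvbcz tdl gou ibhe dxm hkmei xjz
Hunk 3: at line 8 remove [hkmei] add [xro,mdxw] -> 11 lines: utup ejk apcji tvbcz tdl gou ibhe dxm xro mdxw xjz
Hunk 4: at line 5 remove [ibhe,dxm,xro] add [ceez] -> 9 lines: utup ejk apcji tvbcz tdl gou ceez mdxw xjz
Hunk 5: at line 4 remove [tdl] add [cxmij,ttnwy] -> 10 lines: utup ejk apcji tvbcz cxmij ttnwy gou ceez mdxw xjz
Final line 4: tvbcz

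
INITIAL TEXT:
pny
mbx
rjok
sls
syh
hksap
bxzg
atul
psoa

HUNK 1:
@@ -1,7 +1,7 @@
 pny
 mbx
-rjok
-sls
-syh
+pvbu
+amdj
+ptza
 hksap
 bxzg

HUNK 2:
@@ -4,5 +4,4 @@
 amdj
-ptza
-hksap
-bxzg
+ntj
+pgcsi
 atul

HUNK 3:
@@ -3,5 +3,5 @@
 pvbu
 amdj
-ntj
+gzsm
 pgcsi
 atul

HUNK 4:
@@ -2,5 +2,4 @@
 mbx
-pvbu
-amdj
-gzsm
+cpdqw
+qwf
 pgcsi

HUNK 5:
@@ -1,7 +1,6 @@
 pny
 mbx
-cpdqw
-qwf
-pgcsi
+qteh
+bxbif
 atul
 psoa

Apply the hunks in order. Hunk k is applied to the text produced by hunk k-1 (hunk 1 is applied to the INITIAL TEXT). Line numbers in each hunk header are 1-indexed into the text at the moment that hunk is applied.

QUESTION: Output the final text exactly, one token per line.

Answer: pny
mbx
qteh
bxbif
atul
psoa

Derivation:
Hunk 1: at line 1 remove [rjok,sls,syh] add [pvbu,amdj,ptza] -> 9 lines: pny mbx pvbu amdj ptza hksap bxzg atul psoa
Hunk 2: at line 4 remove [ptza,hksap,bxzg] add [ntj,pgcsi] -> 8 lines: pny mbx pvbu amdj ntj pgcsi atul psoa
Hunk 3: at line 3 remove [ntj] add [gzsm] -> 8 lines: pny mbx pvbu amdj gzsm pgcsi atul psoa
Hunk 4: at line 2 remove [pvbu,amdj,gzsm] add [cpdqw,qwf] -> 7 lines: pny mbx cpdqw qwf pgcsi atul psoa
Hunk 5: at line 1 remove [cpdqw,qwf,pgcsi] add [qteh,bxbif] -> 6 lines: pny mbx qteh bxbif atul psoa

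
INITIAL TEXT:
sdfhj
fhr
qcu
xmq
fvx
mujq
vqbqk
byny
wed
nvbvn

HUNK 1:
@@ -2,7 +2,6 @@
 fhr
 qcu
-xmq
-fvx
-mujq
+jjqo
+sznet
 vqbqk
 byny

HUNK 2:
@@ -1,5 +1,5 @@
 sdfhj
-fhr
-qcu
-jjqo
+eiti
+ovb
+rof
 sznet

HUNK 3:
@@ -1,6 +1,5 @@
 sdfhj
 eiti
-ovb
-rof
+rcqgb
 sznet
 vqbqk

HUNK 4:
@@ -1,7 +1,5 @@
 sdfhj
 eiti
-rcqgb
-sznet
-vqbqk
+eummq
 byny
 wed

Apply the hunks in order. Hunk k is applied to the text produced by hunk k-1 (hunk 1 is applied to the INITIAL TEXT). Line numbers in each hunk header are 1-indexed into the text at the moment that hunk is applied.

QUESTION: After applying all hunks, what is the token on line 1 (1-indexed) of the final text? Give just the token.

Hunk 1: at line 2 remove [xmq,fvx,mujq] add [jjqo,sznet] -> 9 lines: sdfhj fhr qcu jjqo sznet vqbqk byny wed nvbvn
Hunk 2: at line 1 remove [fhr,qcu,jjqo] add [eiti,ovb,rof] -> 9 lines: sdfhj eiti ovb rof sznet vqbqk byny wed nvbvn
Hunk 3: at line 1 remove [ovb,rof] add [rcqgb] -> 8 lines: sdfhj eiti rcqgb sznet vqbqk byny wed nvbvn
Hunk 4: at line 1 remove [rcqgb,sznet,vqbqk] add [eummq] -> 6 lines: sdfhj eiti eummq byny wed nvbvn
Final line 1: sdfhj

Answer: sdfhj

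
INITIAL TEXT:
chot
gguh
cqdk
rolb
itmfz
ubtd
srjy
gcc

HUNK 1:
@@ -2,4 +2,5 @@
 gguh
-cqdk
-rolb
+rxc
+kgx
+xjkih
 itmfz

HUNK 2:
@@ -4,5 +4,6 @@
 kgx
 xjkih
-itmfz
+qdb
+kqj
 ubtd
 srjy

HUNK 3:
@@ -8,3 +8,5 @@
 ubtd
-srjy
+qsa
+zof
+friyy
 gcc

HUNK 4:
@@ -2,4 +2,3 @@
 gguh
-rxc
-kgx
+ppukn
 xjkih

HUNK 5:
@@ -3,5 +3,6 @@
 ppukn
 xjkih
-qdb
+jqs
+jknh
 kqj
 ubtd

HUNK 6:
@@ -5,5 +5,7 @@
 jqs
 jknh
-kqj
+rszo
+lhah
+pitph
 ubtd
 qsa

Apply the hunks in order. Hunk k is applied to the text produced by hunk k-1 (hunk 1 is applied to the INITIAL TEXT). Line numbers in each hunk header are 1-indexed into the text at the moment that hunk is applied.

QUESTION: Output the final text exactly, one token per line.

Answer: chot
gguh
ppukn
xjkih
jqs
jknh
rszo
lhah
pitph
ubtd
qsa
zof
friyy
gcc

Derivation:
Hunk 1: at line 2 remove [cqdk,rolb] add [rxc,kgx,xjkih] -> 9 lines: chot gguh rxc kgx xjkih itmfz ubtd srjy gcc
Hunk 2: at line 4 remove [itmfz] add [qdb,kqj] -> 10 lines: chot gguh rxc kgx xjkih qdb kqj ubtd srjy gcc
Hunk 3: at line 8 remove [srjy] add [qsa,zof,friyy] -> 12 lines: chot gguh rxc kgx xjkih qdb kqj ubtd qsa zof friyy gcc
Hunk 4: at line 2 remove [rxc,kgx] add [ppukn] -> 11 lines: chot gguh ppukn xjkih qdb kqj ubtd qsa zof friyy gcc
Hunk 5: at line 3 remove [qdb] add [jqs,jknh] -> 12 lines: chot gguh ppukn xjkih jqs jknh kqj ubtd qsa zof friyy gcc
Hunk 6: at line 5 remove [kqj] add [rszo,lhah,pitph] -> 14 lines: chot gguh ppukn xjkih jqs jknh rszo lhah pitph ubtd qsa zof friyy gcc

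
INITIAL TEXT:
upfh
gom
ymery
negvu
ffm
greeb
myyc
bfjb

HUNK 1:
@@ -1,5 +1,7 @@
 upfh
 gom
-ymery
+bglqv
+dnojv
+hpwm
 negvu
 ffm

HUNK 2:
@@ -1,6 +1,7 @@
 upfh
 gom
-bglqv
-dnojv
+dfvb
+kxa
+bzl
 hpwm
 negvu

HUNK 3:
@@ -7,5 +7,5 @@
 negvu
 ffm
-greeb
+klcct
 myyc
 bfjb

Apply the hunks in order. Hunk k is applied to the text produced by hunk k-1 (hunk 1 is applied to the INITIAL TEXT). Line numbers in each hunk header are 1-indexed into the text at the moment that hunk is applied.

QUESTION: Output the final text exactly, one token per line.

Answer: upfh
gom
dfvb
kxa
bzl
hpwm
negvu
ffm
klcct
myyc
bfjb

Derivation:
Hunk 1: at line 1 remove [ymery] add [bglqv,dnojv,hpwm] -> 10 lines: upfh gom bglqv dnojv hpwm negvu ffm greeb myyc bfjb
Hunk 2: at line 1 remove [bglqv,dnojv] add [dfvb,kxa,bzl] -> 11 lines: upfh gom dfvb kxa bzl hpwm negvu ffm greeb myyc bfjb
Hunk 3: at line 7 remove [greeb] add [klcct] -> 11 lines: upfh gom dfvb kxa bzl hpwm negvu ffm klcct myyc bfjb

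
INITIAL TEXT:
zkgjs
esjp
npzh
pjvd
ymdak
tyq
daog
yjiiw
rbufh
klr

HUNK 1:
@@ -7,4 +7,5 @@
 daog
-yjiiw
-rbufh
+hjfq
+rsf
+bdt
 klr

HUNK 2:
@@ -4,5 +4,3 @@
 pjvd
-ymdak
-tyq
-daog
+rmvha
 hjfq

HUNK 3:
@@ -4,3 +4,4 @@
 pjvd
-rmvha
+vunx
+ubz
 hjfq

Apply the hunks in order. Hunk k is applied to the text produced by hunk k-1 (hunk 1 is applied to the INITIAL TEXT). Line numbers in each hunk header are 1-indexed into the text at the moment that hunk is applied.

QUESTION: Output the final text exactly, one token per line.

Answer: zkgjs
esjp
npzh
pjvd
vunx
ubz
hjfq
rsf
bdt
klr

Derivation:
Hunk 1: at line 7 remove [yjiiw,rbufh] add [hjfq,rsf,bdt] -> 11 lines: zkgjs esjp npzh pjvd ymdak tyq daog hjfq rsf bdt klr
Hunk 2: at line 4 remove [ymdak,tyq,daog] add [rmvha] -> 9 lines: zkgjs esjp npzh pjvd rmvha hjfq rsf bdt klr
Hunk 3: at line 4 remove [rmvha] add [vunx,ubz] -> 10 lines: zkgjs esjp npzh pjvd vunx ubz hjfq rsf bdt klr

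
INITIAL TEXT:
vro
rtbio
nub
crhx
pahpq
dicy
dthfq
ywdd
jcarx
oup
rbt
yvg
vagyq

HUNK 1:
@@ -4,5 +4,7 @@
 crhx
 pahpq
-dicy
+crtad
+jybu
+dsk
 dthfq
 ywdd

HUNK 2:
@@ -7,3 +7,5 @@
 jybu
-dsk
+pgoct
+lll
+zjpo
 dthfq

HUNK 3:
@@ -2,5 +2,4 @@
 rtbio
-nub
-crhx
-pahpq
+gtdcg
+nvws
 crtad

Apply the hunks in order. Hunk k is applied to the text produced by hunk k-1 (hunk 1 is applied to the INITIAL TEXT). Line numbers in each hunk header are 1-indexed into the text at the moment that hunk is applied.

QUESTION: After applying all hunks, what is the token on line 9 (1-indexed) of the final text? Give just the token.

Answer: zjpo

Derivation:
Hunk 1: at line 4 remove [dicy] add [crtad,jybu,dsk] -> 15 lines: vro rtbio nub crhx pahpq crtad jybu dsk dthfq ywdd jcarx oup rbt yvg vagyq
Hunk 2: at line 7 remove [dsk] add [pgoct,lll,zjpo] -> 17 lines: vro rtbio nub crhx pahpq crtad jybu pgoct lll zjpo dthfq ywdd jcarx oup rbt yvg vagyq
Hunk 3: at line 2 remove [nub,crhx,pahpq] add [gtdcg,nvws] -> 16 lines: vro rtbio gtdcg nvws crtad jybu pgoct lll zjpo dthfq ywdd jcarx oup rbt yvg vagyq
Final line 9: zjpo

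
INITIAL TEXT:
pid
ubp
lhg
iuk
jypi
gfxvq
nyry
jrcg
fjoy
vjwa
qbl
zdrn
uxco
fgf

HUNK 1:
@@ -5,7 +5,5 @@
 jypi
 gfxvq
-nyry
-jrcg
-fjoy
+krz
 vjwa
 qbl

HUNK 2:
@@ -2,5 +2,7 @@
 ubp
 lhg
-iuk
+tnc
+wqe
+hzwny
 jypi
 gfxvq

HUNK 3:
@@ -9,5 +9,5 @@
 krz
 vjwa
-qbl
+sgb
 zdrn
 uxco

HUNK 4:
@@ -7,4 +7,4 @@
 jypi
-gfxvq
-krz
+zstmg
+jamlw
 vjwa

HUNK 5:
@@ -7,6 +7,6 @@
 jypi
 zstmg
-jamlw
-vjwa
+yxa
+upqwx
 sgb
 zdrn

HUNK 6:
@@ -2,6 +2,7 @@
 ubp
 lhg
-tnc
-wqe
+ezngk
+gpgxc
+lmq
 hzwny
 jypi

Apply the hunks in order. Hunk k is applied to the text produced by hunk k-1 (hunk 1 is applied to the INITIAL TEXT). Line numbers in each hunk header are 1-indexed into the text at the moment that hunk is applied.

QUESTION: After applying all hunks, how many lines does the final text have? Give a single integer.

Answer: 15

Derivation:
Hunk 1: at line 5 remove [nyry,jrcg,fjoy] add [krz] -> 12 lines: pid ubp lhg iuk jypi gfxvq krz vjwa qbl zdrn uxco fgf
Hunk 2: at line 2 remove [iuk] add [tnc,wqe,hzwny] -> 14 lines: pid ubp lhg tnc wqe hzwny jypi gfxvq krz vjwa qbl zdrn uxco fgf
Hunk 3: at line 9 remove [qbl] add [sgb] -> 14 lines: pid ubp lhg tnc wqe hzwny jypi gfxvq krz vjwa sgb zdrn uxco fgf
Hunk 4: at line 7 remove [gfxvq,krz] add [zstmg,jamlw] -> 14 lines: pid ubp lhg tnc wqe hzwny jypi zstmg jamlw vjwa sgb zdrn uxco fgf
Hunk 5: at line 7 remove [jamlw,vjwa] add [yxa,upqwx] -> 14 lines: pid ubp lhg tnc wqe hzwny jypi zstmg yxa upqwx sgb zdrn uxco fgf
Hunk 6: at line 2 remove [tnc,wqe] add [ezngk,gpgxc,lmq] -> 15 lines: pid ubp lhg ezngk gpgxc lmq hzwny jypi zstmg yxa upqwx sgb zdrn uxco fgf
Final line count: 15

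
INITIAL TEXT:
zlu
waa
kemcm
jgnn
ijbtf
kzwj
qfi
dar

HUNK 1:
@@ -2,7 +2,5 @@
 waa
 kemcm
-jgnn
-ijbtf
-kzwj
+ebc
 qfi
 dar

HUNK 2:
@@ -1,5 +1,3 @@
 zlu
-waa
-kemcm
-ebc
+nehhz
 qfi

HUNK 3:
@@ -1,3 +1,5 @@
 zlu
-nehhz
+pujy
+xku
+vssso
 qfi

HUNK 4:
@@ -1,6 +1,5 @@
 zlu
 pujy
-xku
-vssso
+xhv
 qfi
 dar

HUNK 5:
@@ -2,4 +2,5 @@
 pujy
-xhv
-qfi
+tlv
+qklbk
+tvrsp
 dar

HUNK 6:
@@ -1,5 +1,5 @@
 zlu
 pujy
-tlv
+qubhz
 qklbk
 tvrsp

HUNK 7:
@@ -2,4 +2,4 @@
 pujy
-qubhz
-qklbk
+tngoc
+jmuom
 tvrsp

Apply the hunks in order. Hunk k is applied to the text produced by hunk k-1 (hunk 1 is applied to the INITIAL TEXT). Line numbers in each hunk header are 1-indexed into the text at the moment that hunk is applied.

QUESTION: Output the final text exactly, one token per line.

Answer: zlu
pujy
tngoc
jmuom
tvrsp
dar

Derivation:
Hunk 1: at line 2 remove [jgnn,ijbtf,kzwj] add [ebc] -> 6 lines: zlu waa kemcm ebc qfi dar
Hunk 2: at line 1 remove [waa,kemcm,ebc] add [nehhz] -> 4 lines: zlu nehhz qfi dar
Hunk 3: at line 1 remove [nehhz] add [pujy,xku,vssso] -> 6 lines: zlu pujy xku vssso qfi dar
Hunk 4: at line 1 remove [xku,vssso] add [xhv] -> 5 lines: zlu pujy xhv qfi dar
Hunk 5: at line 2 remove [xhv,qfi] add [tlv,qklbk,tvrsp] -> 6 lines: zlu pujy tlv qklbk tvrsp dar
Hunk 6: at line 1 remove [tlv] add [qubhz] -> 6 lines: zlu pujy qubhz qklbk tvrsp dar
Hunk 7: at line 2 remove [qubhz,qklbk] add [tngoc,jmuom] -> 6 lines: zlu pujy tngoc jmuom tvrsp dar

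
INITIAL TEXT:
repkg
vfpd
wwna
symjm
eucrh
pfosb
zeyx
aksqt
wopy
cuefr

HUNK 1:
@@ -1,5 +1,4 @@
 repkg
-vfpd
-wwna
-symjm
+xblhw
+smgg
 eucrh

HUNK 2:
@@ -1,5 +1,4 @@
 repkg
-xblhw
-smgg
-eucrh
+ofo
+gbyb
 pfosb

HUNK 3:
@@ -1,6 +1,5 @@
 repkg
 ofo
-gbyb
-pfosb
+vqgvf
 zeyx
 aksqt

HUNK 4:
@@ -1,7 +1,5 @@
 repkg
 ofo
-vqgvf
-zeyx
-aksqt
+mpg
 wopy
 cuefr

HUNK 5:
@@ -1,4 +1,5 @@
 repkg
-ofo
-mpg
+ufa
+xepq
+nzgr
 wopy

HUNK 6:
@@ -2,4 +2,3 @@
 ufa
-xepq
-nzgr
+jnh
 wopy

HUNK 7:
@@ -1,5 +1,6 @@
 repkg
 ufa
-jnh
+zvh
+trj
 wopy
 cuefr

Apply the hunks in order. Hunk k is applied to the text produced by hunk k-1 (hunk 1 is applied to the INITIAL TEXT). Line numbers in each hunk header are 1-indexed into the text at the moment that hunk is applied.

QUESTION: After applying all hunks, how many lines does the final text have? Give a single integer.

Answer: 6

Derivation:
Hunk 1: at line 1 remove [vfpd,wwna,symjm] add [xblhw,smgg] -> 9 lines: repkg xblhw smgg eucrh pfosb zeyx aksqt wopy cuefr
Hunk 2: at line 1 remove [xblhw,smgg,eucrh] add [ofo,gbyb] -> 8 lines: repkg ofo gbyb pfosb zeyx aksqt wopy cuefr
Hunk 3: at line 1 remove [gbyb,pfosb] add [vqgvf] -> 7 lines: repkg ofo vqgvf zeyx aksqt wopy cuefr
Hunk 4: at line 1 remove [vqgvf,zeyx,aksqt] add [mpg] -> 5 lines: repkg ofo mpg wopy cuefr
Hunk 5: at line 1 remove [ofo,mpg] add [ufa,xepq,nzgr] -> 6 lines: repkg ufa xepq nzgr wopy cuefr
Hunk 6: at line 2 remove [xepq,nzgr] add [jnh] -> 5 lines: repkg ufa jnh wopy cuefr
Hunk 7: at line 1 remove [jnh] add [zvh,trj] -> 6 lines: repkg ufa zvh trj wopy cuefr
Final line count: 6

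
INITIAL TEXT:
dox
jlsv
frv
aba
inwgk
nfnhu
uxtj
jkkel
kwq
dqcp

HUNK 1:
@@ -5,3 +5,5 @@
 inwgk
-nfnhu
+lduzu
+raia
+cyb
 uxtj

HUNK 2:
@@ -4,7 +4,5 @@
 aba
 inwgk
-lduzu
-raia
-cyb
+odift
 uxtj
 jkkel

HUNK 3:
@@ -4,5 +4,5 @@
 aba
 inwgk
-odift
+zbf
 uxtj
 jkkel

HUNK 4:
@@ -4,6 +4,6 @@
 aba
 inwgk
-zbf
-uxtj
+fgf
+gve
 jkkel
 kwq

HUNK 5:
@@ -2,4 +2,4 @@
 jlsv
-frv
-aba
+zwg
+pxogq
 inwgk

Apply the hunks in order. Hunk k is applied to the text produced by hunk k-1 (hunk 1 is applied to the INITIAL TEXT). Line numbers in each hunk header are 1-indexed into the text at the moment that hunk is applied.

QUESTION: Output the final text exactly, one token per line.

Hunk 1: at line 5 remove [nfnhu] add [lduzu,raia,cyb] -> 12 lines: dox jlsv frv aba inwgk lduzu raia cyb uxtj jkkel kwq dqcp
Hunk 2: at line 4 remove [lduzu,raia,cyb] add [odift] -> 10 lines: dox jlsv frv aba inwgk odift uxtj jkkel kwq dqcp
Hunk 3: at line 4 remove [odift] add [zbf] -> 10 lines: dox jlsv frv aba inwgk zbf uxtj jkkel kwq dqcp
Hunk 4: at line 4 remove [zbf,uxtj] add [fgf,gve] -> 10 lines: dox jlsv frv aba inwgk fgf gve jkkel kwq dqcp
Hunk 5: at line 2 remove [frv,aba] add [zwg,pxogq] -> 10 lines: dox jlsv zwg pxogq inwgk fgf gve jkkel kwq dqcp

Answer: dox
jlsv
zwg
pxogq
inwgk
fgf
gve
jkkel
kwq
dqcp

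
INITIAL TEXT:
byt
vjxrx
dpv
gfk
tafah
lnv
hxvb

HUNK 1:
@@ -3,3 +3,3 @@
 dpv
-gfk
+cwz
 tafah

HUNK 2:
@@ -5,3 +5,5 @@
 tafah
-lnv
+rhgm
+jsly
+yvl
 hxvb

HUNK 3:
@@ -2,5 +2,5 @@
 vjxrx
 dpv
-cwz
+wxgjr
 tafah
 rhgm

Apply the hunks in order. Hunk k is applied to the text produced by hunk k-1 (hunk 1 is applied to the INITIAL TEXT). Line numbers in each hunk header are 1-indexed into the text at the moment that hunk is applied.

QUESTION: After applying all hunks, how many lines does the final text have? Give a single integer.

Hunk 1: at line 3 remove [gfk] add [cwz] -> 7 lines: byt vjxrx dpv cwz tafah lnv hxvb
Hunk 2: at line 5 remove [lnv] add [rhgm,jsly,yvl] -> 9 lines: byt vjxrx dpv cwz tafah rhgm jsly yvl hxvb
Hunk 3: at line 2 remove [cwz] add [wxgjr] -> 9 lines: byt vjxrx dpv wxgjr tafah rhgm jsly yvl hxvb
Final line count: 9

Answer: 9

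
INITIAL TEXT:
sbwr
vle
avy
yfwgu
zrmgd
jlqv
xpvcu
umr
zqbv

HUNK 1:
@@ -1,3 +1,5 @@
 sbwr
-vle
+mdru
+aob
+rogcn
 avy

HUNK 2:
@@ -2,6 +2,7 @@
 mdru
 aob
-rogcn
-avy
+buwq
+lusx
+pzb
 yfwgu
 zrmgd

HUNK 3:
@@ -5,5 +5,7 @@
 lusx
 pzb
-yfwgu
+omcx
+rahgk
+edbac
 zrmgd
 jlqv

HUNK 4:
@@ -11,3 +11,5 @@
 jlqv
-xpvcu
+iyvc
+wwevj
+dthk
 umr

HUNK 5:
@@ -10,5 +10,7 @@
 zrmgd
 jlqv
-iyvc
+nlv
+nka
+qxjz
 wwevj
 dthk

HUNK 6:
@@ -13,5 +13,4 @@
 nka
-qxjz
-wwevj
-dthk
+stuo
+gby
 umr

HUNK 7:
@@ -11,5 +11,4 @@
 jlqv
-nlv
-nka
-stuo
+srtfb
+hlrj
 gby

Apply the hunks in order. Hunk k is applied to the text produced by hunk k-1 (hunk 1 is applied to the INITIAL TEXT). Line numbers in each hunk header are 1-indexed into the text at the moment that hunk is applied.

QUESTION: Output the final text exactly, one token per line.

Answer: sbwr
mdru
aob
buwq
lusx
pzb
omcx
rahgk
edbac
zrmgd
jlqv
srtfb
hlrj
gby
umr
zqbv

Derivation:
Hunk 1: at line 1 remove [vle] add [mdru,aob,rogcn] -> 11 lines: sbwr mdru aob rogcn avy yfwgu zrmgd jlqv xpvcu umr zqbv
Hunk 2: at line 2 remove [rogcn,avy] add [buwq,lusx,pzb] -> 12 lines: sbwr mdru aob buwq lusx pzb yfwgu zrmgd jlqv xpvcu umr zqbv
Hunk 3: at line 5 remove [yfwgu] add [omcx,rahgk,edbac] -> 14 lines: sbwr mdru aob buwq lusx pzb omcx rahgk edbac zrmgd jlqv xpvcu umr zqbv
Hunk 4: at line 11 remove [xpvcu] add [iyvc,wwevj,dthk] -> 16 lines: sbwr mdru aob buwq lusx pzb omcx rahgk edbac zrmgd jlqv iyvc wwevj dthk umr zqbv
Hunk 5: at line 10 remove [iyvc] add [nlv,nka,qxjz] -> 18 lines: sbwr mdru aob buwq lusx pzb omcx rahgk edbac zrmgd jlqv nlv nka qxjz wwevj dthk umr zqbv
Hunk 6: at line 13 remove [qxjz,wwevj,dthk] add [stuo,gby] -> 17 lines: sbwr mdru aob buwq lusx pzb omcx rahgk edbac zrmgd jlqv nlv nka stuo gby umr zqbv
Hunk 7: at line 11 remove [nlv,nka,stuo] add [srtfb,hlrj] -> 16 lines: sbwr mdru aob buwq lusx pzb omcx rahgk edbac zrmgd jlqv srtfb hlrj gby umr zqbv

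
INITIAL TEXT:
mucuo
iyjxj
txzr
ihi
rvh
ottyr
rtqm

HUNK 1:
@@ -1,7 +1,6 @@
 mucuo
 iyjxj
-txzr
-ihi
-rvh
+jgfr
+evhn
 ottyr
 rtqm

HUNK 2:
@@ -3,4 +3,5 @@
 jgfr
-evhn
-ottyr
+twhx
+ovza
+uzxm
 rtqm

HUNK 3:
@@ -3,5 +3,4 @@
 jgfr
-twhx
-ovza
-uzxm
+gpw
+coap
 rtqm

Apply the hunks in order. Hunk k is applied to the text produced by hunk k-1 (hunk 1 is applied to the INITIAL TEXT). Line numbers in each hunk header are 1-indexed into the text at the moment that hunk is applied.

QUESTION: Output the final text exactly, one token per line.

Hunk 1: at line 1 remove [txzr,ihi,rvh] add [jgfr,evhn] -> 6 lines: mucuo iyjxj jgfr evhn ottyr rtqm
Hunk 2: at line 3 remove [evhn,ottyr] add [twhx,ovza,uzxm] -> 7 lines: mucuo iyjxj jgfr twhx ovza uzxm rtqm
Hunk 3: at line 3 remove [twhx,ovza,uzxm] add [gpw,coap] -> 6 lines: mucuo iyjxj jgfr gpw coap rtqm

Answer: mucuo
iyjxj
jgfr
gpw
coap
rtqm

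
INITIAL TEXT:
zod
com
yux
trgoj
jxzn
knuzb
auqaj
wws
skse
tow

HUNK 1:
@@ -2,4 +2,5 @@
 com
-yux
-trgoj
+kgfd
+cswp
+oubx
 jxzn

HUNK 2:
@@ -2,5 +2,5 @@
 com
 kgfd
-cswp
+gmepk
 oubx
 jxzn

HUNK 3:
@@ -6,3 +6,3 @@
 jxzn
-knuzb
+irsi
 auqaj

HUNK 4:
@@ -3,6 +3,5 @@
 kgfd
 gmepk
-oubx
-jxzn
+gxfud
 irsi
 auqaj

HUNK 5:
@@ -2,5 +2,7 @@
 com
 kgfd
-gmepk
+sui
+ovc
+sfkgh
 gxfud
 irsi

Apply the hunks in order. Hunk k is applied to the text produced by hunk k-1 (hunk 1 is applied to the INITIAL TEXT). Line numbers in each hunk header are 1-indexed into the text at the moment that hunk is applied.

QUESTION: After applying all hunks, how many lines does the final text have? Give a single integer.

Answer: 12

Derivation:
Hunk 1: at line 2 remove [yux,trgoj] add [kgfd,cswp,oubx] -> 11 lines: zod com kgfd cswp oubx jxzn knuzb auqaj wws skse tow
Hunk 2: at line 2 remove [cswp] add [gmepk] -> 11 lines: zod com kgfd gmepk oubx jxzn knuzb auqaj wws skse tow
Hunk 3: at line 6 remove [knuzb] add [irsi] -> 11 lines: zod com kgfd gmepk oubx jxzn irsi auqaj wws skse tow
Hunk 4: at line 3 remove [oubx,jxzn] add [gxfud] -> 10 lines: zod com kgfd gmepk gxfud irsi auqaj wws skse tow
Hunk 5: at line 2 remove [gmepk] add [sui,ovc,sfkgh] -> 12 lines: zod com kgfd sui ovc sfkgh gxfud irsi auqaj wws skse tow
Final line count: 12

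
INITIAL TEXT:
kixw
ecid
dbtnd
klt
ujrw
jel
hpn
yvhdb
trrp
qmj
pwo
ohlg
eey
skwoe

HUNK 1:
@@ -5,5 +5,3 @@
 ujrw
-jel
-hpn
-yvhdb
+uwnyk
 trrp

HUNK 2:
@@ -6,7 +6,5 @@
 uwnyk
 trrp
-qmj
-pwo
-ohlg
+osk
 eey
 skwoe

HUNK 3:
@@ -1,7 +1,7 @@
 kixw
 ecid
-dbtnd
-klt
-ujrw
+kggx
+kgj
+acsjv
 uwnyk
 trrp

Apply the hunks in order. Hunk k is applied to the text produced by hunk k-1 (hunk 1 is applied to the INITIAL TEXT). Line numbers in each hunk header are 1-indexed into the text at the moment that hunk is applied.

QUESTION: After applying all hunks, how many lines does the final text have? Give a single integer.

Hunk 1: at line 5 remove [jel,hpn,yvhdb] add [uwnyk] -> 12 lines: kixw ecid dbtnd klt ujrw uwnyk trrp qmj pwo ohlg eey skwoe
Hunk 2: at line 6 remove [qmj,pwo,ohlg] add [osk] -> 10 lines: kixw ecid dbtnd klt ujrw uwnyk trrp osk eey skwoe
Hunk 3: at line 1 remove [dbtnd,klt,ujrw] add [kggx,kgj,acsjv] -> 10 lines: kixw ecid kggx kgj acsjv uwnyk trrp osk eey skwoe
Final line count: 10

Answer: 10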